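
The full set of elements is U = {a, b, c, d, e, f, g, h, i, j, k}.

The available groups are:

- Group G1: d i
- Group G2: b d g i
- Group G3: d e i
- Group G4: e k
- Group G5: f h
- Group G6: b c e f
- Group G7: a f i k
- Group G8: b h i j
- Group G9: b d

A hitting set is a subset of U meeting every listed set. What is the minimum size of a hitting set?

4

T = {d, e, f, j} meets every group (each contains at least one member of T), and |T| = 4.
No choice of 3 elements meets every group, so 4 is the minimum.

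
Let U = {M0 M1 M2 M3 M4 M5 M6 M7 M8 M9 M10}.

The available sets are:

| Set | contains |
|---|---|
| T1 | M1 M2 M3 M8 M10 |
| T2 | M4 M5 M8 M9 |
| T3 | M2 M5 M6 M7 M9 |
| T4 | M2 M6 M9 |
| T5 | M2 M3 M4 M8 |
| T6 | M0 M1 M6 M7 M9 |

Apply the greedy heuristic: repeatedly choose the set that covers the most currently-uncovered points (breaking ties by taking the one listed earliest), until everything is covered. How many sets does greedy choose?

4

Greedy: pick T1 (covers 5 new) → pick T3 (covers 4 new) → pick T2 (covers 1 new) → pick T6 (covers 1 new). Total picks: 4.
(The true minimum cover uses only 3 sets, so greedy is not optimal here.)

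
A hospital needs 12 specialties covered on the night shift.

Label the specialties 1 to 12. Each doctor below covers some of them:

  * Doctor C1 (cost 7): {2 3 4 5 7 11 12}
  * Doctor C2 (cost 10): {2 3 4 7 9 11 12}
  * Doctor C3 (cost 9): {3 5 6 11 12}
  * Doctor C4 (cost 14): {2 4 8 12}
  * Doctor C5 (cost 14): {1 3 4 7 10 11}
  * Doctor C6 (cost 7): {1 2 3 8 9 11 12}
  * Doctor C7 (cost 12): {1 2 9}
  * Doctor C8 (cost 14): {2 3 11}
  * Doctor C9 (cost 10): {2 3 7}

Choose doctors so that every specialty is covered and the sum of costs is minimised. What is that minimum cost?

C3, C5, C6 together cover every specialty (C3 ∪ C5 ∪ C6 = {1, 2, 3, 4, 5, 6, 7, 8, 9, 10, 11, 12}); total cost 9 + 14 + 7 = 30.
The greedy pick C1, C6, C3, C5 costs 37; no covering selection beats 30.

30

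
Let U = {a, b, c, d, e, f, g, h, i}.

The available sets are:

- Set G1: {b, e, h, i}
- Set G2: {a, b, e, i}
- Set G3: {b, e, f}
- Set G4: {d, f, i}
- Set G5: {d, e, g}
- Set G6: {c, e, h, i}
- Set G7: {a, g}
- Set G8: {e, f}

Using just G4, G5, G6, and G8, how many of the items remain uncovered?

Union of G4, G5, G6, G8 = {c, d, e, f, g, h, i}.
Not covered: a, b — 2 items.

2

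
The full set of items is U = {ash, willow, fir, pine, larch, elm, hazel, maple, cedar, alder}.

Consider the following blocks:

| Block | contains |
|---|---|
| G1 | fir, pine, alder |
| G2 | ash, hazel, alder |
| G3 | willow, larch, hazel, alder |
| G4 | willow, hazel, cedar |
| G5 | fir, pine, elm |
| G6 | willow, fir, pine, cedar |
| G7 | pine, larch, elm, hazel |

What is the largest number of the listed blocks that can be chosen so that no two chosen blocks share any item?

2

G2, G5 are pairwise disjoint (G2={ash,hazel,alder}; G5={fir,pine,elm}).
Every remaining block overlaps one of these, and no 3 of the listed blocks are pairwise disjoint, so 2 is the maximum.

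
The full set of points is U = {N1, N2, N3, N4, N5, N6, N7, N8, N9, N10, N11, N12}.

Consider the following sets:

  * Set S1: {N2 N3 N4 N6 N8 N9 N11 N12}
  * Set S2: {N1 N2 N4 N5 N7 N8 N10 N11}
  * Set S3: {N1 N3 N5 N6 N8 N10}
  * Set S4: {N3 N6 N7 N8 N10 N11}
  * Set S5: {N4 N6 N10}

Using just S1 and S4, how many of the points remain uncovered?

Union of S1, S4 = {N2, N3, N4, N6, N7, N8, N9, N10, N11, N12}.
Not covered: N1, N5 — 2 points.

2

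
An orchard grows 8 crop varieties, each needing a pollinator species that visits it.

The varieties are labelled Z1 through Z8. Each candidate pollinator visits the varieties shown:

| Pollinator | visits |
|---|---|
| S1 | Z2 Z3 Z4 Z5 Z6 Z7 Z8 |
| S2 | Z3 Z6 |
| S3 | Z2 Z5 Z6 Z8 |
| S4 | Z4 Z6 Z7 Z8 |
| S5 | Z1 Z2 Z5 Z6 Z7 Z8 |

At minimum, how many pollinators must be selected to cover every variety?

Take {S1, S5}. Their union is {Z1, Z2, Z3, Z4, Z5, Z6, Z7, Z8}, which is all 8 varieties.
No single pollinator has all 8 varieties (the largest, S1, has 7), so 2 is optimal.

2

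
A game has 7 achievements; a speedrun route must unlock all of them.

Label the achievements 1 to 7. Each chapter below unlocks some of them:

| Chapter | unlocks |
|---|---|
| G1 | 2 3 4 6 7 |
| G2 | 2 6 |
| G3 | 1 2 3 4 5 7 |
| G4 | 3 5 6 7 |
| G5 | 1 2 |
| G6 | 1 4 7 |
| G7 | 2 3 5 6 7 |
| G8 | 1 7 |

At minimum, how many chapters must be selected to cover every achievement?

Take {G3, G4}. Their union is {1, 2, 3, 4, 5, 6, 7}, which is all 7 achievements.
No single chapter has all 7 achievements (the largest, G3, has 6), so 2 is optimal.

2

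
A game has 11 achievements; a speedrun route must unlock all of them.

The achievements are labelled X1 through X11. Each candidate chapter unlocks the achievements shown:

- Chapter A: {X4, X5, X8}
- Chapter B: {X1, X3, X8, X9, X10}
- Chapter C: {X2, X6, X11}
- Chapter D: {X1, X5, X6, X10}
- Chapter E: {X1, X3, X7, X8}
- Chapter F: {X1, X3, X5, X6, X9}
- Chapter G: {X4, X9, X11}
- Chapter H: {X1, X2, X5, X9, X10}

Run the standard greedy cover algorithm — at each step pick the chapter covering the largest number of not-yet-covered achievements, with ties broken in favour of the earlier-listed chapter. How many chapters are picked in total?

Greedy: pick B (covers 5 new) → pick C (covers 3 new) → pick A (covers 2 new) → pick E (covers 1 new). Total picks: 4.

4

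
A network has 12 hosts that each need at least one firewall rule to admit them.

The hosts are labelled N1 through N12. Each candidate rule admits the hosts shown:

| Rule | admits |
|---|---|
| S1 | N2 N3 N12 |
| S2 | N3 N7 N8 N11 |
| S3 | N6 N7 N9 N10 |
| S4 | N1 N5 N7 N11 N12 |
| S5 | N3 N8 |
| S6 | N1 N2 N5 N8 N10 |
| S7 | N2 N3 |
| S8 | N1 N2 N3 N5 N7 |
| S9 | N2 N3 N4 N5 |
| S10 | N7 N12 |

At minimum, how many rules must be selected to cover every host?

4

S3 and S4 and S6 and S9 together: S3 ∪ S4 ∪ S6 ∪ S9 = {N1, N2, N3, N4, N5, N6, N7, N8, N9, N10, N11, N12} — every host is covered.
No 3 of the 10 rules cover everything (all 120 combinations miss at least one host), so 4 is optimal.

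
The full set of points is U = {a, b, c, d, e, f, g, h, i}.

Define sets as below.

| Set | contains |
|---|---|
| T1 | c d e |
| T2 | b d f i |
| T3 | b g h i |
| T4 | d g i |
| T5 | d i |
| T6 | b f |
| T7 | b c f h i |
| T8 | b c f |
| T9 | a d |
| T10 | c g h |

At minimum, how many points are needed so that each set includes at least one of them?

The 3 points {d, f, g} hit every set.
The sets T6, T9, T10 are pairwise disjoint, so any hitting set needs a separate point for each — at least 3. Hence 3 is optimal.

3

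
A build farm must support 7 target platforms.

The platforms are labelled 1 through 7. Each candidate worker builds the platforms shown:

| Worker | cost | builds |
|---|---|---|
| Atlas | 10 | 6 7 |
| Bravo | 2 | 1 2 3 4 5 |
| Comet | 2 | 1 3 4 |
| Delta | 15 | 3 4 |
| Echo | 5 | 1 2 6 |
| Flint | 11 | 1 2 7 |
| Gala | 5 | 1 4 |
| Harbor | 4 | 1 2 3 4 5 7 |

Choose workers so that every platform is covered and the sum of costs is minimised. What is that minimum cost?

Echo, Harbor together cover every platform (Echo ∪ Harbor = {1, 2, 3, 4, 5, 6, 7}); total cost 5 + 4 = 9.
The greedy pick Bravo, Harbor, Echo costs 11; no covering selection beats 9.

9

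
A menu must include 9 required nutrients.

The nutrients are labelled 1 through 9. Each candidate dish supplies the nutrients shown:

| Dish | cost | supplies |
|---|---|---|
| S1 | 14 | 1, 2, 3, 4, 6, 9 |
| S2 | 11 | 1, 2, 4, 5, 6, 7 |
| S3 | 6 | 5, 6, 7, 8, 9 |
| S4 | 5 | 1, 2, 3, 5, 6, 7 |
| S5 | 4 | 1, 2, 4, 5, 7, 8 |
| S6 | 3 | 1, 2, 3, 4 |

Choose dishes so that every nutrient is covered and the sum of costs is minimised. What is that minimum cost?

S3, S6 together cover every nutrient (S3 ∪ S6 = {1, 2, 3, 4, 5, 6, 7, 8, 9}); total cost 6 + 3 = 9.
The greedy pick S5, S4, S3 costs 15; no covering selection beats 9.

9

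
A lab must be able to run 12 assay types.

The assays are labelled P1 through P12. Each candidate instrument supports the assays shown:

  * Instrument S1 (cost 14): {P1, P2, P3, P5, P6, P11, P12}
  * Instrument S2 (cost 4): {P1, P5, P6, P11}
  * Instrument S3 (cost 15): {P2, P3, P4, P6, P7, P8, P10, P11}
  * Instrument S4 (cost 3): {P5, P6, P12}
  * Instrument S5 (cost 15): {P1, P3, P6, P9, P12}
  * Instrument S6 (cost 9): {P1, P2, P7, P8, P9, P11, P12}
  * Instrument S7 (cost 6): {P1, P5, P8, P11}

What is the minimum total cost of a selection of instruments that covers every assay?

27

S3, S4, S6 together cover every assay (S3 ∪ S4 ∪ S6 = {P1, P2, P3, P4, P5, P6, P7, P8, P9, P10, P11, P12}); total cost 15 + 3 + 9 = 27.
The greedy pick S2, S6, S3 costs 28; no covering selection beats 27.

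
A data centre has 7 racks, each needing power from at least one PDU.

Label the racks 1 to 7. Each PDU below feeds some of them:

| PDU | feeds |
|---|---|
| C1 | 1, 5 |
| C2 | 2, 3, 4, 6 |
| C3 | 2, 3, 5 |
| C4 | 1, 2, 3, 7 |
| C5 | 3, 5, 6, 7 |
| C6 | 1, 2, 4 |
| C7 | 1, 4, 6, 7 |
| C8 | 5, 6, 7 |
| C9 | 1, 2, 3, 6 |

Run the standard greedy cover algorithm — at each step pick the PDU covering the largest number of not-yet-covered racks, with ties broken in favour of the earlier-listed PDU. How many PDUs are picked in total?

Greedy: pick C2 (covers 4 new) → pick C1 (covers 2 new) → pick C4 (covers 1 new). Total picks: 3.
(The true minimum cover uses only 2 PDUs, so greedy is not optimal here.)

3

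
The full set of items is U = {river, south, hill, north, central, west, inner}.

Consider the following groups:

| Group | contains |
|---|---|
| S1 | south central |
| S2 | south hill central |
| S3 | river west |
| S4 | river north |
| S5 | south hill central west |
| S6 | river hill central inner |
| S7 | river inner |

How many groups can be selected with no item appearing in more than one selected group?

2

S1, S4 are pairwise disjoint (S1={south,central}; S4={river,north}).
Every remaining group overlaps one of these, and no 3 of the listed groups are pairwise disjoint, so 2 is the maximum.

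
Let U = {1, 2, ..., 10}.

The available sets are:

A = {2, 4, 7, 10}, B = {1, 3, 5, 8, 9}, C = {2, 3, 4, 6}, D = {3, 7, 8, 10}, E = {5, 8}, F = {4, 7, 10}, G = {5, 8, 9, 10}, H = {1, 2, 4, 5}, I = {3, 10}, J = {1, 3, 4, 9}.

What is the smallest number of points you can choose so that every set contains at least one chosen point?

3

Take T = {3, 5, 7}. Each listed set contains at least one of these, so T is a hitting set of size 3.
No choice of 2 points meets every set, so 3 is the minimum.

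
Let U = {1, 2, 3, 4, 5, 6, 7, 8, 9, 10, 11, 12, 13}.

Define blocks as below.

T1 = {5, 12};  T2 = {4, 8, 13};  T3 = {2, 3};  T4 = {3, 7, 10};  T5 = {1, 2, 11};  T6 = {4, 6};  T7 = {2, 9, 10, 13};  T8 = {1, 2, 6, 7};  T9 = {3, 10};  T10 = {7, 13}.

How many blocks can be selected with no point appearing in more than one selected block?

T1, T5, T6, T9, T10 are pairwise disjoint (T1={5,12}; T5={1,2,11}; T6={4,6}; T9={3,10}; T10={7,13}).
Every remaining block overlaps one of these, and no 6 of the listed blocks are pairwise disjoint, so 5 is the maximum.

5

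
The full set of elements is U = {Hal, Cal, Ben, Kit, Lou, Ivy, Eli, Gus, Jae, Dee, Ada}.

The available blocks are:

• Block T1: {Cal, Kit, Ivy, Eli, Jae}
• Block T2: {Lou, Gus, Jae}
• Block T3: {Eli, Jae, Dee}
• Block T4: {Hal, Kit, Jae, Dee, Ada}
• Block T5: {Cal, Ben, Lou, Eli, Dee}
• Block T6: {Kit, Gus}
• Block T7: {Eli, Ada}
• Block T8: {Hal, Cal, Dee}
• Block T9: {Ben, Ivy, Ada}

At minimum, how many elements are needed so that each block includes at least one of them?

Take H = {Eli, Gus, Dee, Ada}. Each listed block contains at least one of these, so H is a hitting set of size 4.
No choice of 3 elements meets every block, so 4 is the minimum.

4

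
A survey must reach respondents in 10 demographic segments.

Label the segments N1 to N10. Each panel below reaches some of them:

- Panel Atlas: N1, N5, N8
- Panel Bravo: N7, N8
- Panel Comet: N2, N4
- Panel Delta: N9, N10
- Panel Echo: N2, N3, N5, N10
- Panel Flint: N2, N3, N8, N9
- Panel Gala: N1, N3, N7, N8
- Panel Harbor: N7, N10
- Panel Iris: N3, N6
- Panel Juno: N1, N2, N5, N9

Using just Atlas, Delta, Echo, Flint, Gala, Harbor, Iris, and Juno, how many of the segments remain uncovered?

1

Union of Atlas, Delta, Echo, Flint, Gala, Harbor, Iris, Juno = {N1, N2, N3, N5, N6, N7, N8, N9, N10}.
Not covered: N4 — 1 segment.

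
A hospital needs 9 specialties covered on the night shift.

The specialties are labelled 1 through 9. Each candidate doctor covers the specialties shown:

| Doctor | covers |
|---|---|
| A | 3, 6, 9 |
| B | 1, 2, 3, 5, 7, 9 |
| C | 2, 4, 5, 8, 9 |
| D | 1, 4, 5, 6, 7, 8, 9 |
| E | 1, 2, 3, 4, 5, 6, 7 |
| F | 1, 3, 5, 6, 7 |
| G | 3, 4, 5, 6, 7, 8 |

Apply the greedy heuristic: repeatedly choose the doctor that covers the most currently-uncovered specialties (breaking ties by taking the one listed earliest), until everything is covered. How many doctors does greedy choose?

Greedy: pick D (covers 7 new) → pick B (covers 2 new). Total picks: 2.

2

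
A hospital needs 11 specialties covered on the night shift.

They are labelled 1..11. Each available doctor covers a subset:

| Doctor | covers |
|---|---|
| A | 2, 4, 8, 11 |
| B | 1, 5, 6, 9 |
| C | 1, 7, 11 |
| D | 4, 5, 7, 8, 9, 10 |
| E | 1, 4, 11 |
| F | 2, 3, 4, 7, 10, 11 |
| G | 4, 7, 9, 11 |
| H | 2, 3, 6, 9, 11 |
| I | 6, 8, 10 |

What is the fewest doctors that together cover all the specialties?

3

Take {D, E, H}. Their union is {1, 2, 3, 4, 5, 6, 7, 8, 9, 10, 11}, which is all 11 specialties.
No 2 of the 9 doctors cover everything (all 36 combinations miss at least one specialty), so 3 is optimal.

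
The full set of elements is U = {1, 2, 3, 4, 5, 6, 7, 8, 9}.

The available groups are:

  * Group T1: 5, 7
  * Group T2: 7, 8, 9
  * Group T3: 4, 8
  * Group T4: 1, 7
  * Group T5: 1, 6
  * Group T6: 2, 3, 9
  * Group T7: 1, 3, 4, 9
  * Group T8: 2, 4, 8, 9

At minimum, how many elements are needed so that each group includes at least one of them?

4

Take H = {6, 7, 8, 9}. Each listed group contains at least one of these, so H is a hitting set of size 4.
The groups T1, T3, T5, T6 are pairwise disjoint, so any hitting set needs a separate element for each — at least 4. Hence 4 is optimal.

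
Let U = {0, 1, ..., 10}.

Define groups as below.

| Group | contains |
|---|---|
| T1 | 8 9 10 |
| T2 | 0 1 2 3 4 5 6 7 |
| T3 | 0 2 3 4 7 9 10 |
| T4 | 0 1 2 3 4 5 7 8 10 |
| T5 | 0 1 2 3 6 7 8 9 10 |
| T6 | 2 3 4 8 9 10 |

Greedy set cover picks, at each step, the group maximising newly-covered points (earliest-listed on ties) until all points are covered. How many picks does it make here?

2

Greedy: pick T4 (covers 9 new) → pick T5 (covers 2 new). Total picks: 2.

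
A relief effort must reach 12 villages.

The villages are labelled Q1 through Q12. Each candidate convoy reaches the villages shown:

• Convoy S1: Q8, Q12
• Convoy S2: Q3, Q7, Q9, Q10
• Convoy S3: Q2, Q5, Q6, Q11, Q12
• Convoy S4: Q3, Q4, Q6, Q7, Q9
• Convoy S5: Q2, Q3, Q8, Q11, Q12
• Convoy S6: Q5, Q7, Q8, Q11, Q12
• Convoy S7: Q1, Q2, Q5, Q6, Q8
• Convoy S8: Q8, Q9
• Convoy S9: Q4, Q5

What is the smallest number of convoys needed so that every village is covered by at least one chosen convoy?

Take {S2, S3, S7, S9}. Their union is {Q1, Q2, Q3, Q4, Q5, Q6, Q7, Q8, Q9, Q10, Q11, Q12}, which is all 12 villages.
No 3 of the 9 convoys cover everything (all 84 combinations miss at least one village), so 4 is optimal.

4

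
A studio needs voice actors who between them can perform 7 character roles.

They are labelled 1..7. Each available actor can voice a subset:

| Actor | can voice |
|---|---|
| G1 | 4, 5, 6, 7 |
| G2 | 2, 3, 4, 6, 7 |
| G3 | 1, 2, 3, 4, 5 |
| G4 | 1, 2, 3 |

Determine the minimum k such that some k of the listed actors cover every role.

Take {G1, G3}. Their union is {1, 2, 3, 4, 5, 6, 7}, which is all 7 roles.
No single actor has all 7 roles (the largest, G2, has 5), so 2 is optimal.

2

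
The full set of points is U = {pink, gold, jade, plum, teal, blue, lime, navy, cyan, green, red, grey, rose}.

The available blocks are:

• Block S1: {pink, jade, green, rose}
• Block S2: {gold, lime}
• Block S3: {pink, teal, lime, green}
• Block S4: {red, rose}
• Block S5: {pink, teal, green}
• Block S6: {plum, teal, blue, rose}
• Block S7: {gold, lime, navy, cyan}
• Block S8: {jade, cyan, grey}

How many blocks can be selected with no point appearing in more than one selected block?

S2, S4, S5, S8 are pairwise disjoint (S2={gold,lime}; S4={red,rose}; S5={pink,teal,green}; S8={jade,cyan,grey}).
Every remaining block overlaps one of these, and no 5 of the listed blocks are pairwise disjoint, so 4 is the maximum.

4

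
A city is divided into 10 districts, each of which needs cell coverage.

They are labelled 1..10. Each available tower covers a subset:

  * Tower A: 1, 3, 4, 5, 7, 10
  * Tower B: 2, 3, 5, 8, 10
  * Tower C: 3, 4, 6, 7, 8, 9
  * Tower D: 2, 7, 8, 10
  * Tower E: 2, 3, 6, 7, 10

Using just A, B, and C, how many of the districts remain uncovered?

Union of A, B, C = {1, 2, 3, 4, 5, 6, 7, 8, 9, 10} — that's every district, so 0 are uncovered.

0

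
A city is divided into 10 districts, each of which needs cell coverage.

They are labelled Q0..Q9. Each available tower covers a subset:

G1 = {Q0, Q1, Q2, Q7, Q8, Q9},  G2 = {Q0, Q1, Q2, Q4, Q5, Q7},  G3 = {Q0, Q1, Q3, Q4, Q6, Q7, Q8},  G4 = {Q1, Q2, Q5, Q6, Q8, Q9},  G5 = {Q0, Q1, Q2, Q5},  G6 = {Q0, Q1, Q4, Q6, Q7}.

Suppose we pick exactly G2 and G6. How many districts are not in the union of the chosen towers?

3

Union of G2, G6 = {Q0, Q1, Q2, Q4, Q5, Q6, Q7}.
Not covered: Q3, Q8, Q9 — 3 districts.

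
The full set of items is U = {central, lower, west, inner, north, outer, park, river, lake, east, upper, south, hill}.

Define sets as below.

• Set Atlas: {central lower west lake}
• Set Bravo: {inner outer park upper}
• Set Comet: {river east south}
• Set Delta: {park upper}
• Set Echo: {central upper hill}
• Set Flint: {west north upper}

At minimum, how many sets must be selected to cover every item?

Atlas, Bravo, Comet, Echo, and Flint cover everything between them: the union {central, lower, west, inner, north, outer, park, river, lake, east, upper, south, hill} is all of U.
Only Flint contains north, so Flint is forced; the remaining 10 items need at least 4 more sets (each remaining set adds at most 3) — so at least 5 sets are needed, and 5 is optimal.

5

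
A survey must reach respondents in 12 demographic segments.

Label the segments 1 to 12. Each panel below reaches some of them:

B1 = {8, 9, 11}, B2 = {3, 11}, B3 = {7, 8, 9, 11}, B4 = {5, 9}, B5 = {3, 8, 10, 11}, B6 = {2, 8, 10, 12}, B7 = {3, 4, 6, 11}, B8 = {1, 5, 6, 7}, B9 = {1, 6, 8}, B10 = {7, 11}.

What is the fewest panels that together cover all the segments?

B1 and B6 and B7 and B8 together: B1 ∪ B6 ∪ B7 ∪ B8 = {1, 2, 3, 4, 5, 6, 7, 8, 9, 10, 11, 12} — every segment is covered.
No 3 of the 10 panels cover everything (all 120 combinations miss at least one segment), so 4 is optimal.

4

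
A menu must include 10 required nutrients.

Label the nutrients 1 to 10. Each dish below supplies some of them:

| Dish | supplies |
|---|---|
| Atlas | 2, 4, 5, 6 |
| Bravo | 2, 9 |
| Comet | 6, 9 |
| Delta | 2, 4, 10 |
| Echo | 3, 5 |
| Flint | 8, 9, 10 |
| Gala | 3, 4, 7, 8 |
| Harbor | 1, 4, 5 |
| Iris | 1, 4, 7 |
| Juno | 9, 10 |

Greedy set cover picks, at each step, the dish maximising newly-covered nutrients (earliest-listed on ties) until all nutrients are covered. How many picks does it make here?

Greedy: pick Atlas (covers 4 new) → pick Flint (covers 3 new) → pick Gala (covers 2 new) → pick Harbor (covers 1 new). Total picks: 4.

4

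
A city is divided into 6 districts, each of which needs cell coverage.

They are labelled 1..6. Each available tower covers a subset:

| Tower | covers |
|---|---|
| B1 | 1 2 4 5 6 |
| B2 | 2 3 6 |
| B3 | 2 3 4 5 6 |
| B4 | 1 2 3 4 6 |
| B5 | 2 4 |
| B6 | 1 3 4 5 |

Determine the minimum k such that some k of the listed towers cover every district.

2

Take {B3, B6}. Their union is {1, 2, 3, 4, 5, 6}, which is all 6 districts.
No single tower has all 6 districts (the largest, B1, has 5), so 2 is optimal.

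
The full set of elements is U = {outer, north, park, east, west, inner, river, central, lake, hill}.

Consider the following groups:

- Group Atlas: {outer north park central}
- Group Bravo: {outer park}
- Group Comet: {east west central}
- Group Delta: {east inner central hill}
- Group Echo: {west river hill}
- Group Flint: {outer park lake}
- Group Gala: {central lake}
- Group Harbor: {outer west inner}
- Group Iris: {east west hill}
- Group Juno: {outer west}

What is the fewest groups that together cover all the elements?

Take {Atlas, Delta, Echo, Flint}. Their union is {outer, north, park, east, west, inner, river, central, lake, hill}, which is all 10 elements.
No 3 of the 10 groups cover everything (all 120 combinations miss at least one element), so 4 is optimal.

4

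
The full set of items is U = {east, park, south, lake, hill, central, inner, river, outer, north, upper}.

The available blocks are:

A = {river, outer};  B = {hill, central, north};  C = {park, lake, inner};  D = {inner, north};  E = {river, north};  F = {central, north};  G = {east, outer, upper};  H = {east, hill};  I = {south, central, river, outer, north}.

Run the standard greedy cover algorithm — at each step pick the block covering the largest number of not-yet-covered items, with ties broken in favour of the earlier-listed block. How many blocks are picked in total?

Greedy: pick I (covers 5 new) → pick C (covers 3 new) → pick G (covers 2 new) → pick B (covers 1 new). Total picks: 4.

4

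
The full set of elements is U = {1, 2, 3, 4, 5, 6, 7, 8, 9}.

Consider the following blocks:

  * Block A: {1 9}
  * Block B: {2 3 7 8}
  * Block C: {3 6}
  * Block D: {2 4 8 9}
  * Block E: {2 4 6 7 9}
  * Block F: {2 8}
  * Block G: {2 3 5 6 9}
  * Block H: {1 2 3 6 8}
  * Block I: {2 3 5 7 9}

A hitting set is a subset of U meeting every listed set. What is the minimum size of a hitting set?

3

The 3 elements {2, 6, 9} hit every block.
The blocks A, C, F are pairwise disjoint, so any hitting set needs a separate element for each — at least 3. Hence 3 is optimal.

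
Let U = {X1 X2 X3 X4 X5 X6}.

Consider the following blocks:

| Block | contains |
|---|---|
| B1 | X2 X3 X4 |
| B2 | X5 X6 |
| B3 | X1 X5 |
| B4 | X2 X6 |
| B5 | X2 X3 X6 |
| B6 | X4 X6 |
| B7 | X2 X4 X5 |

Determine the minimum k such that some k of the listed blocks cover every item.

Take {B1, B3, B6}. Their union is {X1, X2, X3, X4, X5, X6}, which is all 6 items.
Only B3 contains X1, so B3 is forced; the remaining 4 items need at least 2 more blocks (each remaining block adds at most 3) — so at least 3 blocks are needed, and 3 is optimal.

3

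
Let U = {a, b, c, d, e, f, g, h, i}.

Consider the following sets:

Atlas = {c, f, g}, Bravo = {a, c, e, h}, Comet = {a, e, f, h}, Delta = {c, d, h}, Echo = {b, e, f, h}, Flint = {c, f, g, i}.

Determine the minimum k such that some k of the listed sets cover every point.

Bravo and Delta and Echo and Flint together: Bravo ∪ Delta ∪ Echo ∪ Flint = {a, b, c, d, e, f, g, h, i} — every point is covered.
No 3 of the 6 sets cover everything (all 20 combinations miss at least one point), so 4 is optimal.

4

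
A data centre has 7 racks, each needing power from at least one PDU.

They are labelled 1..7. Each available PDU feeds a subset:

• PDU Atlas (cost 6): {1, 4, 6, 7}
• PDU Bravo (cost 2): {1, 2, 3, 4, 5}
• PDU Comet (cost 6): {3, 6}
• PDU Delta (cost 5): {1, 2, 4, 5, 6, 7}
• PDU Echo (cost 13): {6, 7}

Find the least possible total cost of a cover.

7

Bravo, Delta together cover every rack (Bravo ∪ Delta = {1, 2, 3, 4, 5, 6, 7}); total cost 2 + 5 = 7.
No covering selection has total cost below 7.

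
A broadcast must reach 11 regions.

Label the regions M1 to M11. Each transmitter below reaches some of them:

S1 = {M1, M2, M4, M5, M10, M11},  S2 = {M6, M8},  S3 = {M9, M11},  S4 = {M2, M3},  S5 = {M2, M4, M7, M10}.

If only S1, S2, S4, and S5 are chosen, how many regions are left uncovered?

1

Union of S1, S2, S4, S5 = {M1, M2, M3, M4, M5, M6, M7, M8, M10, M11}.
Not covered: M9 — 1 region.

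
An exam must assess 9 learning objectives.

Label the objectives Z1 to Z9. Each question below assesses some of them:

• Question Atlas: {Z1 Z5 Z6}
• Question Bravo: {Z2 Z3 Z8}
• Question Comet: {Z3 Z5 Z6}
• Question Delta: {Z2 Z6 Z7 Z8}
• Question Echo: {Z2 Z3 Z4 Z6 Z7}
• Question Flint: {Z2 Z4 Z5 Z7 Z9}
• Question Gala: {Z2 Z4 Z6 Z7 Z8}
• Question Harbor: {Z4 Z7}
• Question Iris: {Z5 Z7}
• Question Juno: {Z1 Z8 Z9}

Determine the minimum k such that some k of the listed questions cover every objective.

Take {Echo, Iris, Juno}. Their union is {Z1, Z2, Z3, Z4, Z5, Z6, Z7, Z8, Z9}, which is all 9 objectives.
No 2 of the 10 questions cover everything (all 45 combinations miss at least one objective), so 3 is optimal.

3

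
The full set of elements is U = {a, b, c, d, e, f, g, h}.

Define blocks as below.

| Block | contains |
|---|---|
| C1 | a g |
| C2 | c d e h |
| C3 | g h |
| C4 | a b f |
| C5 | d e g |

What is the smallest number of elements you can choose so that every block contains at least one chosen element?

3

T = {b, g, h} meets every block (each contains at least one member of T), and |T| = 3.
No choice of 2 elements meets every block, so 3 is the minimum.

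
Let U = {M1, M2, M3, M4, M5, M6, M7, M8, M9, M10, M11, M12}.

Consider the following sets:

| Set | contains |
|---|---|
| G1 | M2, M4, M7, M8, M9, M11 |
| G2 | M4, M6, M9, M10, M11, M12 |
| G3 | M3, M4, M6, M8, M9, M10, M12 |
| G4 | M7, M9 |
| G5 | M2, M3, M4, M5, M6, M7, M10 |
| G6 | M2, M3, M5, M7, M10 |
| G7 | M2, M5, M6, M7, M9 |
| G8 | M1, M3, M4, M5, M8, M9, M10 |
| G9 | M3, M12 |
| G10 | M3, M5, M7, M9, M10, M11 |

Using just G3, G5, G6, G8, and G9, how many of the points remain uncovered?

1

Union of G3, G5, G6, G8, G9 = {M1, M2, M3, M4, M5, M6, M7, M8, M9, M10, M12}.
Not covered: M11 — 1 point.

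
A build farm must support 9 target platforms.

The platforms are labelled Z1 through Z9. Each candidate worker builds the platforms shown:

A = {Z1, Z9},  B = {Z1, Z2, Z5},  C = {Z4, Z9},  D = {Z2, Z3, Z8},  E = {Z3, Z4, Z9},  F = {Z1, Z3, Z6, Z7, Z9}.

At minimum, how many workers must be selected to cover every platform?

Take {B, D, E, F}. Their union is {Z1, Z2, Z3, Z4, Z5, Z6, Z7, Z8, Z9}, which is all 9 platforms.
No 3 of the 6 workers cover everything (all 20 combinations miss at least one platform), so 4 is optimal.

4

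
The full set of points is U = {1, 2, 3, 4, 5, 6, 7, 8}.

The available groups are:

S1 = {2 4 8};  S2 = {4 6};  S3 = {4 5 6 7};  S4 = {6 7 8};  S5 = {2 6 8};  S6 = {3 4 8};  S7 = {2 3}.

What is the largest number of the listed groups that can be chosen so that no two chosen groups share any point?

S2, S7 are pairwise disjoint (S2={4,6}; S7={2,3}).
Every remaining group overlaps one of these, and no 3 of the listed groups are pairwise disjoint, so 2 is the maximum.

2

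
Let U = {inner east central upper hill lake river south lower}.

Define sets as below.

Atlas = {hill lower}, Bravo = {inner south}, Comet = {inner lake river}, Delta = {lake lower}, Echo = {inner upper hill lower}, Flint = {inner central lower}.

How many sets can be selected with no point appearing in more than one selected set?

Atlas, Comet are pairwise disjoint (Atlas={hill,lower}; Comet={inner,lake,river}).
Every remaining set overlaps one of these, and no 3 of the listed sets are pairwise disjoint, so 2 is the maximum.

2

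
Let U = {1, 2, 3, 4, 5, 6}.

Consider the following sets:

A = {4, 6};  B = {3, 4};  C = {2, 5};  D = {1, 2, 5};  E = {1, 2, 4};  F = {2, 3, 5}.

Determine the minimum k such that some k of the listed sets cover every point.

A, D, and F cover everything between them: the union {1, 2, 3, 4, 5, 6} is all of U.
Only A contains 6, so A is forced; the remaining 4 points need at least 2 more sets (each remaining set adds at most 3) — so at least 3 sets are needed, and 3 is optimal.

3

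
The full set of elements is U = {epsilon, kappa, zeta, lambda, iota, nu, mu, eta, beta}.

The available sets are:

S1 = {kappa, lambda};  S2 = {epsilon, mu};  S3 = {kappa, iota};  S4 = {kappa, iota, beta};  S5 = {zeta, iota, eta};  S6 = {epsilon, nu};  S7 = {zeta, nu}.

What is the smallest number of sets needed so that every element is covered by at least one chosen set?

5

S1, S2, S4, S5, and S6 cover everything between them: the union {epsilon, kappa, zeta, lambda, iota, nu, mu, eta, beta} is all of U.
No 4 of the 7 sets cover everything (all 35 combinations miss at least one element), so 5 is optimal.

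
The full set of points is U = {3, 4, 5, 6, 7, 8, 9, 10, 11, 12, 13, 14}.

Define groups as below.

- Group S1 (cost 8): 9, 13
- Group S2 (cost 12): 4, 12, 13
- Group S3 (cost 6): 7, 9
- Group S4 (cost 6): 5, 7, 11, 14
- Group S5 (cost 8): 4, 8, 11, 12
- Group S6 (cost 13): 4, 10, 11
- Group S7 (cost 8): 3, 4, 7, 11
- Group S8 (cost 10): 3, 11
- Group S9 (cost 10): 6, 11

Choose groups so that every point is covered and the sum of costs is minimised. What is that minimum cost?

S1, S4, S5, S6, S7, S9 together cover every point (S1 ∪ S4 ∪ S5 ∪ S6 ∪ S7 ∪ S9 = {3, 4, 5, 6, 7, 8, 9, 10, 11, 12, 13, 14}); total cost 8 + 6 + 8 + 13 + 8 + 10 = 53.
No covering selection has total cost below 53.

53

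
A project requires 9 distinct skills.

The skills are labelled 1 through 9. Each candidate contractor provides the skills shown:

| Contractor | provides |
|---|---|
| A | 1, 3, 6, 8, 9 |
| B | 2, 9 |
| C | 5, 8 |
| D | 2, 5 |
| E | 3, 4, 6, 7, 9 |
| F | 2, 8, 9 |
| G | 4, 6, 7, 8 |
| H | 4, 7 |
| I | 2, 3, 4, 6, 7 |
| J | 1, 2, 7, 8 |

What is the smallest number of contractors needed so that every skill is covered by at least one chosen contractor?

A and D and E together: A ∪ D ∪ E = {1, 2, 3, 4, 5, 6, 7, 8, 9} — every skill is covered.
No 2 of the 10 contractors cover everything (all 45 combinations miss at least one skill), so 3 is optimal.

3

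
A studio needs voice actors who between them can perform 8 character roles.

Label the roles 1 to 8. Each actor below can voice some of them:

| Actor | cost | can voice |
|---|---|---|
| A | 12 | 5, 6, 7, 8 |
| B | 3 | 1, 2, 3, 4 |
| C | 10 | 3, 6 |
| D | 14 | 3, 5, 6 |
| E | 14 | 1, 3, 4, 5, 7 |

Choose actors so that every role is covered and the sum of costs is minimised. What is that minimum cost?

15

A, B together cover every role (A ∪ B = {1, 2, 3, 4, 5, 6, 7, 8}); total cost 12 + 3 = 15.
No covering selection has total cost below 15.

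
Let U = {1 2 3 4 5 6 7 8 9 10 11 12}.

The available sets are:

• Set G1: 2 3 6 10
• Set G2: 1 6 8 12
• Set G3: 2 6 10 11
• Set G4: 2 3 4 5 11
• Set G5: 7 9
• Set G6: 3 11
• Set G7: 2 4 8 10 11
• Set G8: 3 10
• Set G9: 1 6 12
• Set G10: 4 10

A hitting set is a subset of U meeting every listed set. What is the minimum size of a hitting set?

Take H = {3, 6, 7, 10}. Each listed set contains at least one of these, so H is a hitting set of size 4.
The sets G2, G5, G6, G10 are pairwise disjoint, so any hitting set needs a separate element for each — at least 4. Hence 4 is optimal.

4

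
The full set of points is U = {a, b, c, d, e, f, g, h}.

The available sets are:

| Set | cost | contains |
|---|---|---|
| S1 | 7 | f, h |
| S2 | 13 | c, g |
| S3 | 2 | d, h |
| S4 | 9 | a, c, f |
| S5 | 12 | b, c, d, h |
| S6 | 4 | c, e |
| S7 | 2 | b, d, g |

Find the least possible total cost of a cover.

17

S3, S4, S6, S7 together cover every point (S3 ∪ S4 ∪ S6 ∪ S7 = {a, b, c, d, e, f, g, h}); total cost 2 + 9 + 4 + 2 = 17.
No covering selection has total cost below 17.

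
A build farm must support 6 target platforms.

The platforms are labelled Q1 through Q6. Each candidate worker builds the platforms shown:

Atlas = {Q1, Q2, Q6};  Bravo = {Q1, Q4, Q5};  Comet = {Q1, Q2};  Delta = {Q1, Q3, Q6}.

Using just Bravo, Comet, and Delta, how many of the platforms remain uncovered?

0

Union of Bravo, Comet, Delta = {Q1, Q2, Q3, Q4, Q5, Q6} — that's every platform, so 0 are uncovered.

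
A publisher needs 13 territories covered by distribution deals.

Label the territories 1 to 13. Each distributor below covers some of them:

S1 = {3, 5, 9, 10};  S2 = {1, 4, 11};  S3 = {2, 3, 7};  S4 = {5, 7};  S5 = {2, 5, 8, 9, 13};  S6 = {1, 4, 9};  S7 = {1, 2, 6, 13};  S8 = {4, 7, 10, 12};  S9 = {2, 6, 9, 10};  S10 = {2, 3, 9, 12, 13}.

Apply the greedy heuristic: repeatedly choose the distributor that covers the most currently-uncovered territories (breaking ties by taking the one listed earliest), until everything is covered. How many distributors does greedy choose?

5

Greedy: pick S5 (covers 5 new) → pick S8 (covers 4 new) → pick S2 (covers 2 new) → pick S1 (covers 1 new) → pick S7 (covers 1 new). Total picks: 5.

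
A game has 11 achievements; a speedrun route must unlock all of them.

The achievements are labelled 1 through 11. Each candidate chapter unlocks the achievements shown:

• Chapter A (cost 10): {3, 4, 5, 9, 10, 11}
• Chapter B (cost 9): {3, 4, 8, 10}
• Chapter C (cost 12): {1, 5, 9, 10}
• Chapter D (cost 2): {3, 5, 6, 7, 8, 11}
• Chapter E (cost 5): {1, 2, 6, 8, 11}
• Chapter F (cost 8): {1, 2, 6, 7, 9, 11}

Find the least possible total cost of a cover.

17

A, D, E together cover every achievement (A ∪ D ∪ E = {1, 2, 3, 4, 5, 6, 7, 8, 9, 10, 11}); total cost 10 + 2 + 5 = 17.
No covering selection has total cost below 17.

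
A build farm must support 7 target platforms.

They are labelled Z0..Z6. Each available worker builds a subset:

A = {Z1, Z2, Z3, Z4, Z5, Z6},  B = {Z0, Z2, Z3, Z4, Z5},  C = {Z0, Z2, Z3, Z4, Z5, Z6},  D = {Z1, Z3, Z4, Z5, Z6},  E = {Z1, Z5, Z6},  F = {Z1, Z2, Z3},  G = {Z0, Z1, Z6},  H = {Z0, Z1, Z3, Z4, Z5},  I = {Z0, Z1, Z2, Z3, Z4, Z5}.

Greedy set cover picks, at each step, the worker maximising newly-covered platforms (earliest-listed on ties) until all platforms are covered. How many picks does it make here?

Greedy: pick A (covers 6 new) → pick B (covers 1 new). Total picks: 2.

2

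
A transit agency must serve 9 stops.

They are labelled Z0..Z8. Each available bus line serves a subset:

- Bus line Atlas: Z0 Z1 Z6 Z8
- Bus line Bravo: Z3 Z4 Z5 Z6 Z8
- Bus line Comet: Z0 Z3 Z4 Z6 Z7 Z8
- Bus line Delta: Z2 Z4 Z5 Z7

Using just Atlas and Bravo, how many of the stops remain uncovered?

2

Union of Atlas, Bravo = {Z0, Z1, Z3, Z4, Z5, Z6, Z8}.
Not covered: Z2, Z7 — 2 stops.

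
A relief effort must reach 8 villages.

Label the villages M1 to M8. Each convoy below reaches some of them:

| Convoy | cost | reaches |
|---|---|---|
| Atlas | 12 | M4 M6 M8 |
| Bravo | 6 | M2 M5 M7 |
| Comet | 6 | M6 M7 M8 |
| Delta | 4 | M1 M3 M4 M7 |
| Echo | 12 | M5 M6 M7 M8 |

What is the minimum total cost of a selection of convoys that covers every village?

Bravo, Comet, Delta together cover every village (Bravo ∪ Comet ∪ Delta = {M1, M2, M3, M4, M5, M6, M7, M8}); total cost 6 + 6 + 4 = 16.
No covering selection has total cost below 16.

16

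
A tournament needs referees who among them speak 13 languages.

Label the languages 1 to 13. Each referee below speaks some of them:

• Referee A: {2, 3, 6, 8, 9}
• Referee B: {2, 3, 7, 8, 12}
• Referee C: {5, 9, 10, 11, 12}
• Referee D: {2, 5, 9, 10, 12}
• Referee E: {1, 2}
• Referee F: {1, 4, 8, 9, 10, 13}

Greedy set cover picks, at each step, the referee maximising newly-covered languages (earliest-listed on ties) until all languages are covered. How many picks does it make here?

4

Greedy: pick F (covers 6 new) → pick B (covers 4 new) → pick C (covers 2 new) → pick A (covers 1 new). Total picks: 4.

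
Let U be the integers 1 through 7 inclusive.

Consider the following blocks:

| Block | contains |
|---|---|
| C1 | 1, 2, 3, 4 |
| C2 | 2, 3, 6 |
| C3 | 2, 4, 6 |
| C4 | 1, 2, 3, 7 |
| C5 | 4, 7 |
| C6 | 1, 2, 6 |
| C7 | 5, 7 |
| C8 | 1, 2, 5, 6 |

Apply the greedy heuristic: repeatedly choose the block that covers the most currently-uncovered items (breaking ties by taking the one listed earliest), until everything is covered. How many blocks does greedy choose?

3

Greedy: pick C1 (covers 4 new) → pick C7 (covers 2 new) → pick C2 (covers 1 new). Total picks: 3.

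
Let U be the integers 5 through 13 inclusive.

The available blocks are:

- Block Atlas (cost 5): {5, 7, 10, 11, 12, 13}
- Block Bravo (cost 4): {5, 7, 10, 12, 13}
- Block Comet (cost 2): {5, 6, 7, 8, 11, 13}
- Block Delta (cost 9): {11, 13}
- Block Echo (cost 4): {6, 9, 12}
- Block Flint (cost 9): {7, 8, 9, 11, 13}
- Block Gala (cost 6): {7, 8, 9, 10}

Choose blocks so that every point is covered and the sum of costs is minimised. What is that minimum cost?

Bravo, Comet, Echo together cover every point (Bravo ∪ Comet ∪ Echo = {5, 6, 7, 8, 9, 10, 11, 12, 13}); total cost 4 + 2 + 4 = 10.
No covering selection has total cost below 10.

10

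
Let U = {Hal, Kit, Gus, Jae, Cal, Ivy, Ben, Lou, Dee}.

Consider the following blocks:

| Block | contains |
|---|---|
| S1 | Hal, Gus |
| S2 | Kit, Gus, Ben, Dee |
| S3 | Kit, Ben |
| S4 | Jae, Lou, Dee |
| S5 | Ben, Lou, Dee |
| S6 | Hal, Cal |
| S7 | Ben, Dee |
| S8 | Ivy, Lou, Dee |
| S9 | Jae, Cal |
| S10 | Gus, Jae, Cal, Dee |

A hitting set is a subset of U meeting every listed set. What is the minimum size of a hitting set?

Take H = {Hal, Cal, Ben, Dee}. Each listed block contains at least one of these, so H is a hitting set of size 4.
The blocks S1, S3, S8, S9 are pairwise disjoint, so any hitting set needs a separate point for each — at least 4. Hence 4 is optimal.

4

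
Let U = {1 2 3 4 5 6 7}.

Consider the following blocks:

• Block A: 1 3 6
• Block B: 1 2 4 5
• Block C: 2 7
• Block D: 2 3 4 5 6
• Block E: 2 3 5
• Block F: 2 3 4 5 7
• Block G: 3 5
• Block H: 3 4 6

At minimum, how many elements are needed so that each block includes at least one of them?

T = {2, 3} meets every block (each contains at least one member of T), and |T| = 2.
The blocks A, C are pairwise disjoint, so any hitting set needs a separate element for each — at least 2. Hence 2 is optimal.

2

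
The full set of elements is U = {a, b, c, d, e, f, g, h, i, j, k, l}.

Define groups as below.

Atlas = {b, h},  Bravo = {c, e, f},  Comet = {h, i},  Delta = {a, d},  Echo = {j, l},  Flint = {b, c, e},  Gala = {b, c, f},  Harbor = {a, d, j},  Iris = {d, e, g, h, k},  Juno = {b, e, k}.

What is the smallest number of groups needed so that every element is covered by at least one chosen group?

Comet, Echo, Gala, Harbor, and Iris cover everything between them: the union {a, b, c, d, e, f, g, h, i, j, k, l} is all of U.
No 4 of the 10 groups cover everything (all 210 combinations miss at least one element), so 5 is optimal.

5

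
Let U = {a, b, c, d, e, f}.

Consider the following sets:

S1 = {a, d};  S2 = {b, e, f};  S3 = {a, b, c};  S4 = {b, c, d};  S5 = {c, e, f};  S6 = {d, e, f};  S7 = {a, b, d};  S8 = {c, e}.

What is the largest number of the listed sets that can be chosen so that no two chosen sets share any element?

S1, S5 are pairwise disjoint (S1={a,d}; S5={c,e,f}).
Every remaining set overlaps one of these, and no 3 of the listed sets are pairwise disjoint, so 2 is the maximum.

2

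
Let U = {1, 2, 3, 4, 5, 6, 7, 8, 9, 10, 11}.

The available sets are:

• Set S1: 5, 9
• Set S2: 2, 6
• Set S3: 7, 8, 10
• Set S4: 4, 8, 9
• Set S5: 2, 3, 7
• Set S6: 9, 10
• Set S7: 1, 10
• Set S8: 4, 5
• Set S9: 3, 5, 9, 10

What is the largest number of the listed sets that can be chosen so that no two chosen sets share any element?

3

S5, S6, S8 are pairwise disjoint (S5={2,3,7}; S6={9,10}; S8={4,5}).
Every remaining set overlaps one of these, and no 4 of the listed sets are pairwise disjoint, so 3 is the maximum.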